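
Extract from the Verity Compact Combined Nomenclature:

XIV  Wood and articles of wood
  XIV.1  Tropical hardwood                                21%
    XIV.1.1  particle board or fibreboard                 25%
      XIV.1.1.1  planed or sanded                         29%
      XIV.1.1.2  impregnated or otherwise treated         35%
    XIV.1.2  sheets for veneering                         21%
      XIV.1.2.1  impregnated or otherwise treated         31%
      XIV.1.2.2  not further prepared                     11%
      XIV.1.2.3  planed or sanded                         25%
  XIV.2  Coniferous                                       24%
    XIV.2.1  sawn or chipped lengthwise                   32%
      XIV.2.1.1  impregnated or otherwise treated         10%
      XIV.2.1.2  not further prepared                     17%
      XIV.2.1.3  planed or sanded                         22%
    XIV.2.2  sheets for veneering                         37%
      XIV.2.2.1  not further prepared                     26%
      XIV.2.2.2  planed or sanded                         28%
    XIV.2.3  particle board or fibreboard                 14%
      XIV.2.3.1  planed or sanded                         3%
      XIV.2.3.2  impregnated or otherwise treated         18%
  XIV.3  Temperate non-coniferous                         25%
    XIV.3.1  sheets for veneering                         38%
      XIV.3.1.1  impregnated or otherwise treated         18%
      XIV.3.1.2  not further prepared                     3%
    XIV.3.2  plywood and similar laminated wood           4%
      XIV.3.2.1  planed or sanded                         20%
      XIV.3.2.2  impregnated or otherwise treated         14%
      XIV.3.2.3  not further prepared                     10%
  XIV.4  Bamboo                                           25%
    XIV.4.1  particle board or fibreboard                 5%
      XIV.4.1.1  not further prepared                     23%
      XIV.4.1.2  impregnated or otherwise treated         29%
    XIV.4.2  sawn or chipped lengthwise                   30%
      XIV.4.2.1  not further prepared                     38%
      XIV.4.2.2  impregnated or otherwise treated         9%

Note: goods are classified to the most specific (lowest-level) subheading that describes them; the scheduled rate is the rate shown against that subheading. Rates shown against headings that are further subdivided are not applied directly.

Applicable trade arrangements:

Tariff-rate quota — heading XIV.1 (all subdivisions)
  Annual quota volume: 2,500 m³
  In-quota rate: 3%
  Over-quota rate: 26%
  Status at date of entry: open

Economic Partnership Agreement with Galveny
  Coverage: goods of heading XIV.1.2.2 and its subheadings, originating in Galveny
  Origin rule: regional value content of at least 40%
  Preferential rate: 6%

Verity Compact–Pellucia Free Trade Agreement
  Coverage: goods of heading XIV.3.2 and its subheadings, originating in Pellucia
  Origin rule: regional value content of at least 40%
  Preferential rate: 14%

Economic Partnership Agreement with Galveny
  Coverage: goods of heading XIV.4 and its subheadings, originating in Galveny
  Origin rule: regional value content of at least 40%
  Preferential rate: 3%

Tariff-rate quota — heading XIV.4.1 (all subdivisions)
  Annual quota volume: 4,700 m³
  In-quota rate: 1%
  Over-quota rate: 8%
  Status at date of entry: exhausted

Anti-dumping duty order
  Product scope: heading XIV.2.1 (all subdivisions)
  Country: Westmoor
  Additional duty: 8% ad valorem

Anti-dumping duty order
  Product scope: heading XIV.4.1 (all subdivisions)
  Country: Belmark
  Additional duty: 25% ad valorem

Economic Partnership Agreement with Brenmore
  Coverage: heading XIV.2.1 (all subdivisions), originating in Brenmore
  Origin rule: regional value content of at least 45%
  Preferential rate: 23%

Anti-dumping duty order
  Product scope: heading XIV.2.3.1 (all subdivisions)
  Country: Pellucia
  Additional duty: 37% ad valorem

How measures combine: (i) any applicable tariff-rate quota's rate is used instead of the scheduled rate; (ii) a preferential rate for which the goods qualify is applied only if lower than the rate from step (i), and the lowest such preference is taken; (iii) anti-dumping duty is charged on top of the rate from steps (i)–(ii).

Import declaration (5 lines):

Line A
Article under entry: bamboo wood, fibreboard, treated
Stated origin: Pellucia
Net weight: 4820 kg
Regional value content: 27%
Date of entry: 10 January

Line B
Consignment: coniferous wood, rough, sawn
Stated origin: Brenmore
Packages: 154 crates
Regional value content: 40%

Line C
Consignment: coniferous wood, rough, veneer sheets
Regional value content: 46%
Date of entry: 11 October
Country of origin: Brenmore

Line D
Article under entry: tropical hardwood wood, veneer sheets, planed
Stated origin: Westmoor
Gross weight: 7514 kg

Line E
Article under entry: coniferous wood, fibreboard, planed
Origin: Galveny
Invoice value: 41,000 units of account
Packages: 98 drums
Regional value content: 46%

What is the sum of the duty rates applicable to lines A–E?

57%

Line A: bamboo → XIV.4; fibreboard → XIV.4.1; treated → XIV.4.1.2. Scheduled 29%. quota on XIV.4.1 exhausted → over-quota 8%; Pellucia agreement on XIV.3.2: XIV.4.1.2 not covered. → 8%.
Line B: coniferous → XIV.2; sawn → XIV.2.1; rough → XIV.2.1.2. Scheduled 17%. Brenmore agreement on XIV.2.1: RVC < 45%. → 17%.
Line C: coniferous → XIV.2; veneer sheets → XIV.2.2; rough → XIV.2.2.1. Scheduled 26%. Brenmore agreement on XIV.2.1: XIV.2.2.1 not covered. → 26%.
Line D: tropical hardwood → XIV.1; veneer sheets → XIV.1.2; planed → XIV.1.2.3. Scheduled 25%. quota on XIV.1 open → in-quota 3%. → 3%.
Line E: coniferous → XIV.2; fibreboard → XIV.2.3; planed → XIV.2.3.1. Scheduled 3%. Galveny agreement on XIV.1.2.2: XIV.2.3.1 not covered; Galveny agreement on XIV.4: XIV.2.3.1 not covered. → 3%.
Sum: 8% + 17% + 26% + 3% + 3% = 57%.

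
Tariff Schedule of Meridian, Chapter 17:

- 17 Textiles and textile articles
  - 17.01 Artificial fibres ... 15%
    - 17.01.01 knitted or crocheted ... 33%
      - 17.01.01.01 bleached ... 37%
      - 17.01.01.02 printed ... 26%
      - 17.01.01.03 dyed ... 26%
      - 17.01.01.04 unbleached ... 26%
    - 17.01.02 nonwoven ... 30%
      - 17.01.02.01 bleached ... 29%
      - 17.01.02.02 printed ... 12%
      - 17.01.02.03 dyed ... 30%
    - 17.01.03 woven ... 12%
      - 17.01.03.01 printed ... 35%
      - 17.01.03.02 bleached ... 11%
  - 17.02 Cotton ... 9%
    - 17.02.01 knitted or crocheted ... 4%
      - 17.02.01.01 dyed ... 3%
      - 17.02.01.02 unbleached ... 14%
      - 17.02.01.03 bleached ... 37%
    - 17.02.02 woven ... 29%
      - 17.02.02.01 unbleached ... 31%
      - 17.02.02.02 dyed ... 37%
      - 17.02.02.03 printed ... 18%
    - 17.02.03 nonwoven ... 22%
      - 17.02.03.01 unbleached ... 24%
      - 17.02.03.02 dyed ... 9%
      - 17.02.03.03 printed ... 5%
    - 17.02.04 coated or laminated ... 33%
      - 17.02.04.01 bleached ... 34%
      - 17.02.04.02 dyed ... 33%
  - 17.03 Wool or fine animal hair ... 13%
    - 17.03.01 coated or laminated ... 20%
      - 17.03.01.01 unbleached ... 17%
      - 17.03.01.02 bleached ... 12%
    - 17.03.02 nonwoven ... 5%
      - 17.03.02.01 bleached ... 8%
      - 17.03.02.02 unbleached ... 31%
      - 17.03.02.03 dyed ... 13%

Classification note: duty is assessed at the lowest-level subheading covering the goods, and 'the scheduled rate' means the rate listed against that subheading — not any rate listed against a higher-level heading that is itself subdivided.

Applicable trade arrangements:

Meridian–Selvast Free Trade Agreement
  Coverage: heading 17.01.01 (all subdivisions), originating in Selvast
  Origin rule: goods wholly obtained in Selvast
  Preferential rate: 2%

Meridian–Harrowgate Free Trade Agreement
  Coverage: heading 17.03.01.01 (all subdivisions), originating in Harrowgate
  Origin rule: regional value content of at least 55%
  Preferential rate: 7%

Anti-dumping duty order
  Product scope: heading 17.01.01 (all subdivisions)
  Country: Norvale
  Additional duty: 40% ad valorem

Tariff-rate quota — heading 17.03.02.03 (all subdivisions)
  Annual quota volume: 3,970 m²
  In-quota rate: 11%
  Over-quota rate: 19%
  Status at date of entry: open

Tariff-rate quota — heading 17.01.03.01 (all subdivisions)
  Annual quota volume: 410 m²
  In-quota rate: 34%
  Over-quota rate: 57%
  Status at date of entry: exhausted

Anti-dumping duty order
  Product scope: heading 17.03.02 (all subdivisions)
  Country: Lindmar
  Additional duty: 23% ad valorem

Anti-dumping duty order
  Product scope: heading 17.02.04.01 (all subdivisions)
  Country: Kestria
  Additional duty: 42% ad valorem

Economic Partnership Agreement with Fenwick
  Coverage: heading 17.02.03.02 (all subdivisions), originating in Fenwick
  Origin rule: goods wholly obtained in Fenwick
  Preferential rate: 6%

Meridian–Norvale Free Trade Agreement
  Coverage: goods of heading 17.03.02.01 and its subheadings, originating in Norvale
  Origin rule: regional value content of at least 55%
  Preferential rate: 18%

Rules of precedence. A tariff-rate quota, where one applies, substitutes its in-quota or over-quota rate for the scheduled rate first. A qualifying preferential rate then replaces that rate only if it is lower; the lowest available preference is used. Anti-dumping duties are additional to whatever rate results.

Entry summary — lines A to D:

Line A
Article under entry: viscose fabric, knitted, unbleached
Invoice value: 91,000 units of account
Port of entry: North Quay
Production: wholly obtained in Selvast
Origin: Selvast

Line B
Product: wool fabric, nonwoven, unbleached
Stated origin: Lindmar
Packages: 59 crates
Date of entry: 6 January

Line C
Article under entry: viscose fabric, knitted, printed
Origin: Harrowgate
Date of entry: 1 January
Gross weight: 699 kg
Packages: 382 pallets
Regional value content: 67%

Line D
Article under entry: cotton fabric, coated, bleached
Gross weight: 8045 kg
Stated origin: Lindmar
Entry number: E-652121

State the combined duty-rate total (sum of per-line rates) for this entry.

Line A: viscose → 17.01; knitted → 17.01.01; unbleached → 17.01.01.04. Scheduled 26%. Selvast agreement on 17.01.01: wholly obtained → 2% available; preferential 2%. → 2%.
Line B: wool → 17.03; nonwoven → 17.03.02; unbleached → 17.03.02.02. Scheduled 31%. anti-dumping (Lindmar, 17.03.02): +23%; total 31% + 23% = 54%. → 54%.
Line C: viscose → 17.01; knitted → 17.01.01; printed → 17.01.01.02. Scheduled 26%. Harrowgate agreement on 17.03.01.01: 17.01.01.02 not covered. → 26%.
Line D: cotton → 17.02; coated → 17.02.04; bleached → 17.02.04.01. Scheduled 34%. No special measure applies. → 34%.
Sum: 2% + 54% + 26% + 34% = 116%.

116%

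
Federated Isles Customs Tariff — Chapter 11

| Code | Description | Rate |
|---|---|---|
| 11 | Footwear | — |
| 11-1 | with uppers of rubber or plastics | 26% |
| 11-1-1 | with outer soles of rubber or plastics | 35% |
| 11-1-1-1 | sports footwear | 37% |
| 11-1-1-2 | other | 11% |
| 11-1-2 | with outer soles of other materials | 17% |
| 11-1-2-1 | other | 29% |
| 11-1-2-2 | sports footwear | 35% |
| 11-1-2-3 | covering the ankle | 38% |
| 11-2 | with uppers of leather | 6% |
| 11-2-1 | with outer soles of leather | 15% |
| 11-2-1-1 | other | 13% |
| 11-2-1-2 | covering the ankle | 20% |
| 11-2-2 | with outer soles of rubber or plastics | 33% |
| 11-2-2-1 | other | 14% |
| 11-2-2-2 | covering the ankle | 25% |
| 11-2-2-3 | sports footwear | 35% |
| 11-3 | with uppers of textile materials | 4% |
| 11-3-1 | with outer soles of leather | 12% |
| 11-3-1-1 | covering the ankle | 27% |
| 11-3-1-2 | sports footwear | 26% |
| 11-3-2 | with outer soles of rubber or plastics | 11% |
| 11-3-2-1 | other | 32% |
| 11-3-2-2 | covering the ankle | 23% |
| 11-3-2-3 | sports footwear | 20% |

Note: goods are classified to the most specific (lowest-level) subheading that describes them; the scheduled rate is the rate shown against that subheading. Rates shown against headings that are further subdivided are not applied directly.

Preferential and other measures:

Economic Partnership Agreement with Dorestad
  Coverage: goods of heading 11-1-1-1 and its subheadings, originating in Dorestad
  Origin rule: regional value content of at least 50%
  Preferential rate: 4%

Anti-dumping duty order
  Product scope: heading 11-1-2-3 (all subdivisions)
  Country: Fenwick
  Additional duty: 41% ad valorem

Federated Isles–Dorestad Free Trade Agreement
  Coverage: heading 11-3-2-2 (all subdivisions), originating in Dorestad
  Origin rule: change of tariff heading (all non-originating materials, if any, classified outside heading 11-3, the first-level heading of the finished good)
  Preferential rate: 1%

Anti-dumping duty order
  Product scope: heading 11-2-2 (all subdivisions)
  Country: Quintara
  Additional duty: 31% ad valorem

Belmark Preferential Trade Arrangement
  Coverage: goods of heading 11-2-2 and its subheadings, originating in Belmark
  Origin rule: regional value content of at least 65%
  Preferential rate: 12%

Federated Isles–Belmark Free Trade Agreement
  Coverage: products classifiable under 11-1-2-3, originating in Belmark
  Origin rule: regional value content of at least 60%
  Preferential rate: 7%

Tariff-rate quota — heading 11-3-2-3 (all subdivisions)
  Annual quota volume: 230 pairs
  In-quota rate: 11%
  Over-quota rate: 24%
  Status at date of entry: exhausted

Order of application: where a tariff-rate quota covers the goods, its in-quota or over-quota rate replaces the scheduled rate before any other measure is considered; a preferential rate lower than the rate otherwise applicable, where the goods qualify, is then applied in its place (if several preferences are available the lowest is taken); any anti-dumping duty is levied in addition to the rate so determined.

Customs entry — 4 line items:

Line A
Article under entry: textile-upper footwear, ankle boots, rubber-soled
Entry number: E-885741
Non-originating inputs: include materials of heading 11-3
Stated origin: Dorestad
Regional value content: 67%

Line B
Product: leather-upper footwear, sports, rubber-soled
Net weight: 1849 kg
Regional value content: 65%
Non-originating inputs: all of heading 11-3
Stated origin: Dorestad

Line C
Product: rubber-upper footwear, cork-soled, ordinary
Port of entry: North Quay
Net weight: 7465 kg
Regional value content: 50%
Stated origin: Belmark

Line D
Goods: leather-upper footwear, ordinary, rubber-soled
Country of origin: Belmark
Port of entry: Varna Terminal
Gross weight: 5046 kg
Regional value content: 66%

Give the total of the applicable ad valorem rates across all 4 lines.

Line A: textile-upper → 11-3; rubber-soled → 11-3-2; ankle boots → 11-3-2-2. Scheduled 23%. Dorestad agreement on 11-1-1-1: 11-3-2-2 not covered; Dorestad agreement on 11-3-2-2: CTH not met. → 23%.
Line B: leather-upper → 11-2; rubber-soled → 11-2-2; sports → 11-2-2-3. Scheduled 35%. Dorestad agreement on 11-1-1-1: 11-2-2-3 not covered; Dorestad agreement on 11-3-2-2: 11-2-2-3 not covered. → 35%.
Line C: rubber-upper → 11-1; cork-soled → 11-1-2; ordinary → 11-1-2-1. Scheduled 29%. Belmark agreement on 11-2-2: 11-1-2-1 not covered; Belmark agreement on 11-1-2-3: 11-1-2-1 not covered. → 29%.
Line D: leather-upper → 11-2; rubber-soled → 11-2-2; ordinary → 11-2-2-1. Scheduled 14%. Belmark agreement on 11-2-2: RVC ≥ 65% → 12% available; Belmark agreement on 11-1-2-3: 11-2-2-1 not covered; preferential 12%. → 12%.
Sum: 23% + 35% + 29% + 12% = 99%.

99%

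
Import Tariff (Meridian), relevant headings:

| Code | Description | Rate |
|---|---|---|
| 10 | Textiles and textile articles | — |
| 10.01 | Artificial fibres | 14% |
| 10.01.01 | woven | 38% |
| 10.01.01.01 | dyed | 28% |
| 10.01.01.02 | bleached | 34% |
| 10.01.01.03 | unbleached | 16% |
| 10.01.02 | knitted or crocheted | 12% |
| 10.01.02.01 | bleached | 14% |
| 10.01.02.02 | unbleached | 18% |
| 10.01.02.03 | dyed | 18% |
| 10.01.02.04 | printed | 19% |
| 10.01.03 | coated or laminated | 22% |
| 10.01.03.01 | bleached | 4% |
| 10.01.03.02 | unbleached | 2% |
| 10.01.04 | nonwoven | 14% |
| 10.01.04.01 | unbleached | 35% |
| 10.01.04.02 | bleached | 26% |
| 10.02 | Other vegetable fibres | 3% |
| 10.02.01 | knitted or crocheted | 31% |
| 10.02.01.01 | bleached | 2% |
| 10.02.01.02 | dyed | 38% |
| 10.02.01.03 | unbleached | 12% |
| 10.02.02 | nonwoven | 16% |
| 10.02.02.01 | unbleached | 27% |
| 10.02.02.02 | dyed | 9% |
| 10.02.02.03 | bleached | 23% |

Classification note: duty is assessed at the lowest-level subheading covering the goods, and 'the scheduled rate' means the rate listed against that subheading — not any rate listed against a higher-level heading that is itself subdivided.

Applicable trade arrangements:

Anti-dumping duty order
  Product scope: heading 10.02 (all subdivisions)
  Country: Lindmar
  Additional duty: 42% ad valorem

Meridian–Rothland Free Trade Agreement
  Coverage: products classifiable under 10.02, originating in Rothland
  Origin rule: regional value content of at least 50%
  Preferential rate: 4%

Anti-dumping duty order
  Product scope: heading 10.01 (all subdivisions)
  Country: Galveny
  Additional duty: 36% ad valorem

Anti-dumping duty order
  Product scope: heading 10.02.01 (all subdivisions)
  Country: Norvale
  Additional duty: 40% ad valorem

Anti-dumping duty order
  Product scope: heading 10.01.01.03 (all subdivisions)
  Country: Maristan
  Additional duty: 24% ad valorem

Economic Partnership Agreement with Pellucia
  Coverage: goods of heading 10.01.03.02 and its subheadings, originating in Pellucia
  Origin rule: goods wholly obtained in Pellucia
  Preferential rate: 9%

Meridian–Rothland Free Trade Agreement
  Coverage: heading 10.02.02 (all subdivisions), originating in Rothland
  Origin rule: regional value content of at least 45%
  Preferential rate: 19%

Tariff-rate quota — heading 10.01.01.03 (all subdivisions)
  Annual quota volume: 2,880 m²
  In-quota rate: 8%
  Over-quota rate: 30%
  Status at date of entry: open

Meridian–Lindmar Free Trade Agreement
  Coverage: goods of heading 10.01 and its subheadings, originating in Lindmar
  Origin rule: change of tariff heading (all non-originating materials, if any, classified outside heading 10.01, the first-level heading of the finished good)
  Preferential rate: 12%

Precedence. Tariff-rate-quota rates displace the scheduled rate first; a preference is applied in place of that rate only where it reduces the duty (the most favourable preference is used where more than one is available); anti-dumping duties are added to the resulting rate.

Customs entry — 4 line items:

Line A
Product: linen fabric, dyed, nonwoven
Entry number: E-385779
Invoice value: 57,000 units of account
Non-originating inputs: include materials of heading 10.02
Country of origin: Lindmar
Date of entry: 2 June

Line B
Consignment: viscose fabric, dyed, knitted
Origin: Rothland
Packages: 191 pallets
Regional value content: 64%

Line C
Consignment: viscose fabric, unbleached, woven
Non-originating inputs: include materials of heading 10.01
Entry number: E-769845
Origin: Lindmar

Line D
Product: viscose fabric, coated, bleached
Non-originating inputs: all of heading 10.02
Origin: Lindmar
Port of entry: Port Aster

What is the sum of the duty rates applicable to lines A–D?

81%

Line A: linen → 10.02; nonwoven → 10.02.02; dyed → 10.02.02.02. Scheduled 9%. Lindmar agreement on 10.01: 10.02.02.02 not covered; anti-dumping (Lindmar, 10.02): +42%; total 9% + 42% = 51%. → 51%.
Line B: viscose → 10.01; knitted → 10.01.02; dyed → 10.01.02.03. Scheduled 18%. Rothland agreement on 10.02: 10.01.02.03 not covered; Rothland agreement on 10.02.02: 10.01.02.03 not covered. → 18%.
Line C: viscose → 10.01; woven → 10.01.01; unbleached → 10.01.01.03. Scheduled 16%. quota on 10.01.01.03 open → in-quota 8%; Lindmar agreement on 10.01: CTH not met. → 8%.
Line D: viscose → 10.01; coated → 10.01.03; bleached → 10.01.03.01. Scheduled 4%. Lindmar agreement on 10.01: CTH met → 12% available; preference 12% not lower than 4% → no reduction. → 4%.
Sum: 51% + 18% + 8% + 4% = 81%.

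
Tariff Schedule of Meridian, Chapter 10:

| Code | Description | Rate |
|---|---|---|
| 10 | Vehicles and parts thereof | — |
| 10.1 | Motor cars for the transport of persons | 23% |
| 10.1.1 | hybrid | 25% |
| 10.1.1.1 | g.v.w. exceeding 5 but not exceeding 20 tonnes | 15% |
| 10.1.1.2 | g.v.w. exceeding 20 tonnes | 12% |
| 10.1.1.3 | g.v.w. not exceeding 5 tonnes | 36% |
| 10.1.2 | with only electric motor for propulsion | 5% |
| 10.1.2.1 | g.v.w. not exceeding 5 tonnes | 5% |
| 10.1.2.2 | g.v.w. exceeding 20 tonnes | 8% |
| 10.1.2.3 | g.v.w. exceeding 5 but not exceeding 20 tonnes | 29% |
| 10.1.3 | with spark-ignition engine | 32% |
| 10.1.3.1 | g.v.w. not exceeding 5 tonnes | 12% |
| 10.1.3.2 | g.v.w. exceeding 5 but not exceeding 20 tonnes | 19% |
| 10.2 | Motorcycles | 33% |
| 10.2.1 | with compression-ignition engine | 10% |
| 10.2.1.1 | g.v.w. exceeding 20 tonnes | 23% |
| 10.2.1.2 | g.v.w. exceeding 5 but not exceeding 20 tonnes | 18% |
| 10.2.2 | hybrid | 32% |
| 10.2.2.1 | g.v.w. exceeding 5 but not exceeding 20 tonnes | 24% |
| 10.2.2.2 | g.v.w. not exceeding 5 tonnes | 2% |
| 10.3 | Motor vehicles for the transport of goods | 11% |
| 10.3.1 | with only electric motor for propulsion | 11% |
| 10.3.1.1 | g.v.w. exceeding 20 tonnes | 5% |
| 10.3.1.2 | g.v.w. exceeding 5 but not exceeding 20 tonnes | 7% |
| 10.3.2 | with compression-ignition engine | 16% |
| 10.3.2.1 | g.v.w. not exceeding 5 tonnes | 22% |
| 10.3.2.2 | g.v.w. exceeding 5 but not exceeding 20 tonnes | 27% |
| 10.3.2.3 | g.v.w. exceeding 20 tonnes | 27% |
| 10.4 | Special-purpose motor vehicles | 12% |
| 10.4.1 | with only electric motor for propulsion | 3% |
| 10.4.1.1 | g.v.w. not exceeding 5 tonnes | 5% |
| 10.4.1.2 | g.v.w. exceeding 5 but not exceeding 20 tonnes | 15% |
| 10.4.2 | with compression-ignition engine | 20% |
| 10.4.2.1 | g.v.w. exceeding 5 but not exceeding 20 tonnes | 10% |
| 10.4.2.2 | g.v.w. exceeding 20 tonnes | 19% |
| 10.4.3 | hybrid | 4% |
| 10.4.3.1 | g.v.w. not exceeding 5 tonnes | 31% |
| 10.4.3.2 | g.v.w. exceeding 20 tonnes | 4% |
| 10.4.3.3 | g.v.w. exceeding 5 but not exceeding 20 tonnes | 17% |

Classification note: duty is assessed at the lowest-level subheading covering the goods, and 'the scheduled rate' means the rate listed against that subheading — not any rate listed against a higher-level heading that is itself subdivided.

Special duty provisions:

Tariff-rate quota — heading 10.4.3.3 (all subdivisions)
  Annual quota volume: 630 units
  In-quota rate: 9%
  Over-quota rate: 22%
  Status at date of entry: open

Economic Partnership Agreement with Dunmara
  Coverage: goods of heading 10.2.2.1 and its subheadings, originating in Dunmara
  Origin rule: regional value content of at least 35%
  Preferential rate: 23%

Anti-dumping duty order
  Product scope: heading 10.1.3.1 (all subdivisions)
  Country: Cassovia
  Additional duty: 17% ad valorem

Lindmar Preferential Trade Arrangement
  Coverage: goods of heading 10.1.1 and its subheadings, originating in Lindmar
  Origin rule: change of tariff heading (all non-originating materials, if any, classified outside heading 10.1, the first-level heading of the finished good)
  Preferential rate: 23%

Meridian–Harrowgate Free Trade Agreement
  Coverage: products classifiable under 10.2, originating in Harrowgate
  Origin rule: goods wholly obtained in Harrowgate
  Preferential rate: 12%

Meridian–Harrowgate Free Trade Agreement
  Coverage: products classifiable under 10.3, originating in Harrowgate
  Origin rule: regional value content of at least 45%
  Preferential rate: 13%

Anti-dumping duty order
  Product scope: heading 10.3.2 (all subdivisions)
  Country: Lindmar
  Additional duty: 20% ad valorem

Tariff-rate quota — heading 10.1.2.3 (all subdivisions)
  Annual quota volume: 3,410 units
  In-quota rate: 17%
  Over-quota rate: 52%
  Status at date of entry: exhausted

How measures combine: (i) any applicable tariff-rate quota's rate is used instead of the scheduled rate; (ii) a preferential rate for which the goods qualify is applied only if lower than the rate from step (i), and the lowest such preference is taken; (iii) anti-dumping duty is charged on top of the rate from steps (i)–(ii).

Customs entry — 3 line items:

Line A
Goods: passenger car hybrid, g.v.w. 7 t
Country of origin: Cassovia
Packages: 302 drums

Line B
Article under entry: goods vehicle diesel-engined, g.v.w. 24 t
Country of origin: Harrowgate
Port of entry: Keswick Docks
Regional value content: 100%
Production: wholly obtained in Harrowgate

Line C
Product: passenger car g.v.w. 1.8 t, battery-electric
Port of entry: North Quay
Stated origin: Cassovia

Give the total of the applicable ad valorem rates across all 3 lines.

33%

Line A: passenger car → 10.1; hybrid → 10.1.1; g.v.w. 7 t → 10.1.1.1. Scheduled 15%. No special measure applies. → 15%.
Line B: goods vehicle → 10.3; diesel-engined → 10.3.2; g.v.w. 24 t → 10.3.2.3. Scheduled 27%. Harrowgate agreement on 10.2: 10.3.2.3 not covered; Harrowgate agreement on 10.3: RVC ≥ 45% → 13% available; preferential 13%. → 13%.
Line C: passenger car → 10.1; battery-electric → 10.1.2; g.v.w. 1.8 t → 10.1.2.1. Scheduled 5%. No special measure applies. → 5%.
Sum: 15% + 13% + 5% = 33%.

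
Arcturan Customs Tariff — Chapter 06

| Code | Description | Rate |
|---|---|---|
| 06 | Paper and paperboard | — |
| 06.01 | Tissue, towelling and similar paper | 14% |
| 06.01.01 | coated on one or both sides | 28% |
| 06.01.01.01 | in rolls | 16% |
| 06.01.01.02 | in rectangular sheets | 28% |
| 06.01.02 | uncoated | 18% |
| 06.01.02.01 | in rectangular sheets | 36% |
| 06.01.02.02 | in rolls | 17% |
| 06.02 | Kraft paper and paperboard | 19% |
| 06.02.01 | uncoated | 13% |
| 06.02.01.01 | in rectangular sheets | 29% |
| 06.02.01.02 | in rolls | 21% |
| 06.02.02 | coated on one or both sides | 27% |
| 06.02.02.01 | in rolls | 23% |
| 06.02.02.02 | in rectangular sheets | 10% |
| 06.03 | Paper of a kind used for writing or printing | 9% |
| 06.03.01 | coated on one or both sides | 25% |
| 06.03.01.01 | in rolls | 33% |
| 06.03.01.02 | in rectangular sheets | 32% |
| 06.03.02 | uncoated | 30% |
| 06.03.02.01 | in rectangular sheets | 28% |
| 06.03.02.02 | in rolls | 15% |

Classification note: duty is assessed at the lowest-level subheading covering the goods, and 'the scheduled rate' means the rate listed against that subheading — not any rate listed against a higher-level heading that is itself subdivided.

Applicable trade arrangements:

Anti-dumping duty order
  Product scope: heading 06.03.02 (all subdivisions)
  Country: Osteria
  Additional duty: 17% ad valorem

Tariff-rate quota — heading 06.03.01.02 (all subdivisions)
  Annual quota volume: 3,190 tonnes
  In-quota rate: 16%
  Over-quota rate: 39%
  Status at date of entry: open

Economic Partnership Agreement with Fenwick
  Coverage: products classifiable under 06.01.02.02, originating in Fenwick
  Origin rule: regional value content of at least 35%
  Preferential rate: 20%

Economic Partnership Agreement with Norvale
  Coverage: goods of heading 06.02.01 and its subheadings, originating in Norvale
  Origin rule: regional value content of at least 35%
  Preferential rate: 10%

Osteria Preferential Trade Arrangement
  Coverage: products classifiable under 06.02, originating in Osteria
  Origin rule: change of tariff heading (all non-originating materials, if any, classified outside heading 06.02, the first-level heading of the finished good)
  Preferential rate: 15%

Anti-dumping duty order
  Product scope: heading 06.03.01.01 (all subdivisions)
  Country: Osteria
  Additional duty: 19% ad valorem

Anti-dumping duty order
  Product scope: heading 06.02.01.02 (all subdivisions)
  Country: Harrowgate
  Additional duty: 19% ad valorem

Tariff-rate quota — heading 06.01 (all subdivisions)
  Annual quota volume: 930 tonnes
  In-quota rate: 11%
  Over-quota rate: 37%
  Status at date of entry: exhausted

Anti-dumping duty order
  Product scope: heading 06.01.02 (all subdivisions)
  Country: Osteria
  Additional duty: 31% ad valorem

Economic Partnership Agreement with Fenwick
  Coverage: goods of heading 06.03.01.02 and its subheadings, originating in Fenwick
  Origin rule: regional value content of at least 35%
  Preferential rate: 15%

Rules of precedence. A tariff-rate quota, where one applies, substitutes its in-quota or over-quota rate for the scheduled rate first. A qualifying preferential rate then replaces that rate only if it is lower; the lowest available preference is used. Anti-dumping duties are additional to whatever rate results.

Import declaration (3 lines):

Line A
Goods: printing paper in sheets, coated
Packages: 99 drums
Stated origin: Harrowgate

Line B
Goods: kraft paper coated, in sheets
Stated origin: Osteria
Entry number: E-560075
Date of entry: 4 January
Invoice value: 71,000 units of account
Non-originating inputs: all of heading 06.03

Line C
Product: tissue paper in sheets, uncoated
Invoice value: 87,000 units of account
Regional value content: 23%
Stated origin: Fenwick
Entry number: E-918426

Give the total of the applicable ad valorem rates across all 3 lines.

63%

Line A: printing paper → 06.03; coated → 06.03.01; in sheets → 06.03.01.02. Scheduled 32%. quota on 06.03.01.02 open → in-quota 16%. → 16%.
Line B: kraft paper → 06.02; coated → 06.02.02; in sheets → 06.02.02.02. Scheduled 10%. Osteria agreement on 06.02: CTH met → 15% available; preference 15% not lower than 10% → no reduction. → 10%.
Line C: tissue paper → 06.01; uncoated → 06.01.02; in sheets → 06.01.02.01. Scheduled 36%. quota on 06.01 exhausted → over-quota 37%; Fenwick agreement on 06.01.02.02: 06.01.02.01 not covered; Fenwick agreement on 06.03.01.02: 06.01.02.01 not covered. → 37%.
Sum: 16% + 10% + 37% = 63%.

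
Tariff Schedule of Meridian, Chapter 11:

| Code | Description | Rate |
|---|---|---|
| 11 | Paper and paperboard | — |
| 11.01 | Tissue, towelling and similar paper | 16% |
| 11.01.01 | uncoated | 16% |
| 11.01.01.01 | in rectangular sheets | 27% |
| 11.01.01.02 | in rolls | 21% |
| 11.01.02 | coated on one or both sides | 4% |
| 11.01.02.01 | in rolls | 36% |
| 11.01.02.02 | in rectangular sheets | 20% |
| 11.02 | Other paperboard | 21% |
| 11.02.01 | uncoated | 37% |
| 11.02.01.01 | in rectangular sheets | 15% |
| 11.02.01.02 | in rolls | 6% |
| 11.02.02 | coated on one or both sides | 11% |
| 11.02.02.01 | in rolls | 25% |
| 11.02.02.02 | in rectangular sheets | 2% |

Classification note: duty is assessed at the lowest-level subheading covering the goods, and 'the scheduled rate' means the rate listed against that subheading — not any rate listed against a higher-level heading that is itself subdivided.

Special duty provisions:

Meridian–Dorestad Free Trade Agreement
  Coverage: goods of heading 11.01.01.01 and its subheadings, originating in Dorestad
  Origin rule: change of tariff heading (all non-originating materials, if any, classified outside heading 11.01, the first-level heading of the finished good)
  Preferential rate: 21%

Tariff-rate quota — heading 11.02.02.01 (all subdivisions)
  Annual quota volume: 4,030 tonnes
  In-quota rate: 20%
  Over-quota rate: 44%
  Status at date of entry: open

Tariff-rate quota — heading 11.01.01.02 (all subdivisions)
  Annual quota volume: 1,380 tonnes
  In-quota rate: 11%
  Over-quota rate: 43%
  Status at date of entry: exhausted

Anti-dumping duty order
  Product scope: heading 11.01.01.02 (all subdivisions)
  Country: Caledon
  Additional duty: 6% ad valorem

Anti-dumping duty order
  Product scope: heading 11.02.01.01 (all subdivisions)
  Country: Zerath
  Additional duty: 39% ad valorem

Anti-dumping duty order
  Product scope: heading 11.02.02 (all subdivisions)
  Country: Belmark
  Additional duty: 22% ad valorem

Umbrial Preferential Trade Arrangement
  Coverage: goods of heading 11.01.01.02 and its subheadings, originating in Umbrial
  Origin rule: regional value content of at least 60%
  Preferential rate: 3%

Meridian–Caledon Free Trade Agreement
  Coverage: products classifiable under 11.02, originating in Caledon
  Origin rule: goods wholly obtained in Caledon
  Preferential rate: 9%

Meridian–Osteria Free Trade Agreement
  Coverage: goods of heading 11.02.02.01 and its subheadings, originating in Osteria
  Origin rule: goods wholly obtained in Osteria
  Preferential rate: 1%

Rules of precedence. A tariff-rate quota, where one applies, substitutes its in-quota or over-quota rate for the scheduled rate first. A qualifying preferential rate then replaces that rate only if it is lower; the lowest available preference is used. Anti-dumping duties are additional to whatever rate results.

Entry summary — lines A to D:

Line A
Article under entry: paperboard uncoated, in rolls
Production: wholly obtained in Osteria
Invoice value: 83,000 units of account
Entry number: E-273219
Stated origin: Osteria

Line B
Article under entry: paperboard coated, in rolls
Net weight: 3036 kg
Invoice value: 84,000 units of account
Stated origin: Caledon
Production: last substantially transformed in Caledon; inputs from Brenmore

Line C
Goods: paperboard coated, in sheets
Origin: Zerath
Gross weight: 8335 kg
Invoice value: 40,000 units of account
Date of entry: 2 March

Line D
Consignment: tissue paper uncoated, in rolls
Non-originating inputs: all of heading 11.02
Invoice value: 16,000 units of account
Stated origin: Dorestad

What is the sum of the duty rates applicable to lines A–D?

71%

Line A: paperboard → 11.02; uncoated → 11.02.01; in rolls → 11.02.01.02. Scheduled 6%. Osteria agreement on 11.02.02.01: 11.02.01.02 not covered. → 6%.
Line B: paperboard → 11.02; coated → 11.02.02; in rolls → 11.02.02.01. Scheduled 25%. quota on 11.02.02.01 open → in-quota 20%; Caledon agreement on 11.02: not wholly obtained. → 20%.
Line C: paperboard → 11.02; coated → 11.02.02; in sheets → 11.02.02.02. Scheduled 2%. No special measure applies. → 2%.
Line D: tissue paper → 11.01; uncoated → 11.01.01; in rolls → 11.01.01.02. Scheduled 21%. quota on 11.01.01.02 exhausted → over-quota 43%; Dorestad agreement on 11.01.01.01: 11.01.01.02 not covered. → 43%.
Sum: 6% + 20% + 2% + 43% = 71%.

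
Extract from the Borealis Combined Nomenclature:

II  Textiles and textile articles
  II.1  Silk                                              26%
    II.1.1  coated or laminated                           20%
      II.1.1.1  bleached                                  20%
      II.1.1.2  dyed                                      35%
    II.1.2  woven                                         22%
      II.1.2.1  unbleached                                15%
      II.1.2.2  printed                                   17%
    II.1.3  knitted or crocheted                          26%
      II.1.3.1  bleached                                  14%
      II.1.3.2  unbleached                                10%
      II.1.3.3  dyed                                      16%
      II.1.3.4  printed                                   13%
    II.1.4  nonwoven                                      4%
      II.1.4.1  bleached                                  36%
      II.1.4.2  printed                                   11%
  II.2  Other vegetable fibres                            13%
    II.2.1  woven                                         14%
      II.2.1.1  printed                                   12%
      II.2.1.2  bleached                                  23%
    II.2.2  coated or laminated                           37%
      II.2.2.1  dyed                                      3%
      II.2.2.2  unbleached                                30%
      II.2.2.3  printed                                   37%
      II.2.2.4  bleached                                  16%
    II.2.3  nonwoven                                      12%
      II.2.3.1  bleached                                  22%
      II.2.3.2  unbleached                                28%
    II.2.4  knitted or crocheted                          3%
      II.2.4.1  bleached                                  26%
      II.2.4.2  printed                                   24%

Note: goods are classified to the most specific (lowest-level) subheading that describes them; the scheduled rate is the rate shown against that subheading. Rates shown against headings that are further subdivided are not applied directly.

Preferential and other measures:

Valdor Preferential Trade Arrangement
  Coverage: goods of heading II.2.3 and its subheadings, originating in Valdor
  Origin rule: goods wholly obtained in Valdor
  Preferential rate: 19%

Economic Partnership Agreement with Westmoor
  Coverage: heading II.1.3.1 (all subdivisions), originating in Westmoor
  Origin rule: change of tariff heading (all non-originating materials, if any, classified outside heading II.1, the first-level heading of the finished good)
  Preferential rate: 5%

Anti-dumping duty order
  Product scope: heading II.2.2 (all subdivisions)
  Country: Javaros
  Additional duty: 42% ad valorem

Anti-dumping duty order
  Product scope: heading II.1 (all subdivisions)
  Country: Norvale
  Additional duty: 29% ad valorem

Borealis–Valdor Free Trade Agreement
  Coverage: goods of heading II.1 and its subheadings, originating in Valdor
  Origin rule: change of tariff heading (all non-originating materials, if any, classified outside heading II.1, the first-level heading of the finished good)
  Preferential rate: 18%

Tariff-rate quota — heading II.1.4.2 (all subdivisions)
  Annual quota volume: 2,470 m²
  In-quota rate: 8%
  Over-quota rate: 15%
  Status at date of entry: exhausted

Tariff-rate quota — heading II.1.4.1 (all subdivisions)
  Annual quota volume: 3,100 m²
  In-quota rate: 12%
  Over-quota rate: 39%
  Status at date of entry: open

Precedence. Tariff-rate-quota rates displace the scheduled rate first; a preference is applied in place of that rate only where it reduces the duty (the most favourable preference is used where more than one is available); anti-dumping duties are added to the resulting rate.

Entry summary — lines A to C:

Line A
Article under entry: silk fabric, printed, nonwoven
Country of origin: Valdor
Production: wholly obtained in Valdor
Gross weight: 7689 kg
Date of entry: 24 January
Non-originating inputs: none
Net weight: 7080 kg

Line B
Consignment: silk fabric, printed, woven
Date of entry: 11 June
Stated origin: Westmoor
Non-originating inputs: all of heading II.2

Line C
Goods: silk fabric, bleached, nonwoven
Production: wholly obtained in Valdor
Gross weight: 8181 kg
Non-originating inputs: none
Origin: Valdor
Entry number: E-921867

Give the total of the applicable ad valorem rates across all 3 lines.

Line A: silk → II.1; nonwoven → II.1.4; printed → II.1.4.2. Scheduled 11%. quota on II.1.4.2 exhausted → over-quota 15%; Valdor agreement on II.2.3: II.1.4.2 not covered; Valdor agreement on II.1: CTH met → 18% available; preference 18% not lower than 15% → no reduction. → 15%.
Line B: silk → II.1; woven → II.1.2; printed → II.1.2.2. Scheduled 17%. Westmoor agreement on II.1.3.1: II.1.2.2 not covered. → 17%.
Line C: silk → II.1; nonwoven → II.1.4; bleached → II.1.4.1. Scheduled 36%. quota on II.1.4.1 open → in-quota 12%; Valdor agreement on II.2.3: II.1.4.1 not covered; Valdor agreement on II.1: CTH met → 18% available; preference 18% not lower than 12% → no reduction. → 12%.
Sum: 15% + 17% + 12% = 44%.

44%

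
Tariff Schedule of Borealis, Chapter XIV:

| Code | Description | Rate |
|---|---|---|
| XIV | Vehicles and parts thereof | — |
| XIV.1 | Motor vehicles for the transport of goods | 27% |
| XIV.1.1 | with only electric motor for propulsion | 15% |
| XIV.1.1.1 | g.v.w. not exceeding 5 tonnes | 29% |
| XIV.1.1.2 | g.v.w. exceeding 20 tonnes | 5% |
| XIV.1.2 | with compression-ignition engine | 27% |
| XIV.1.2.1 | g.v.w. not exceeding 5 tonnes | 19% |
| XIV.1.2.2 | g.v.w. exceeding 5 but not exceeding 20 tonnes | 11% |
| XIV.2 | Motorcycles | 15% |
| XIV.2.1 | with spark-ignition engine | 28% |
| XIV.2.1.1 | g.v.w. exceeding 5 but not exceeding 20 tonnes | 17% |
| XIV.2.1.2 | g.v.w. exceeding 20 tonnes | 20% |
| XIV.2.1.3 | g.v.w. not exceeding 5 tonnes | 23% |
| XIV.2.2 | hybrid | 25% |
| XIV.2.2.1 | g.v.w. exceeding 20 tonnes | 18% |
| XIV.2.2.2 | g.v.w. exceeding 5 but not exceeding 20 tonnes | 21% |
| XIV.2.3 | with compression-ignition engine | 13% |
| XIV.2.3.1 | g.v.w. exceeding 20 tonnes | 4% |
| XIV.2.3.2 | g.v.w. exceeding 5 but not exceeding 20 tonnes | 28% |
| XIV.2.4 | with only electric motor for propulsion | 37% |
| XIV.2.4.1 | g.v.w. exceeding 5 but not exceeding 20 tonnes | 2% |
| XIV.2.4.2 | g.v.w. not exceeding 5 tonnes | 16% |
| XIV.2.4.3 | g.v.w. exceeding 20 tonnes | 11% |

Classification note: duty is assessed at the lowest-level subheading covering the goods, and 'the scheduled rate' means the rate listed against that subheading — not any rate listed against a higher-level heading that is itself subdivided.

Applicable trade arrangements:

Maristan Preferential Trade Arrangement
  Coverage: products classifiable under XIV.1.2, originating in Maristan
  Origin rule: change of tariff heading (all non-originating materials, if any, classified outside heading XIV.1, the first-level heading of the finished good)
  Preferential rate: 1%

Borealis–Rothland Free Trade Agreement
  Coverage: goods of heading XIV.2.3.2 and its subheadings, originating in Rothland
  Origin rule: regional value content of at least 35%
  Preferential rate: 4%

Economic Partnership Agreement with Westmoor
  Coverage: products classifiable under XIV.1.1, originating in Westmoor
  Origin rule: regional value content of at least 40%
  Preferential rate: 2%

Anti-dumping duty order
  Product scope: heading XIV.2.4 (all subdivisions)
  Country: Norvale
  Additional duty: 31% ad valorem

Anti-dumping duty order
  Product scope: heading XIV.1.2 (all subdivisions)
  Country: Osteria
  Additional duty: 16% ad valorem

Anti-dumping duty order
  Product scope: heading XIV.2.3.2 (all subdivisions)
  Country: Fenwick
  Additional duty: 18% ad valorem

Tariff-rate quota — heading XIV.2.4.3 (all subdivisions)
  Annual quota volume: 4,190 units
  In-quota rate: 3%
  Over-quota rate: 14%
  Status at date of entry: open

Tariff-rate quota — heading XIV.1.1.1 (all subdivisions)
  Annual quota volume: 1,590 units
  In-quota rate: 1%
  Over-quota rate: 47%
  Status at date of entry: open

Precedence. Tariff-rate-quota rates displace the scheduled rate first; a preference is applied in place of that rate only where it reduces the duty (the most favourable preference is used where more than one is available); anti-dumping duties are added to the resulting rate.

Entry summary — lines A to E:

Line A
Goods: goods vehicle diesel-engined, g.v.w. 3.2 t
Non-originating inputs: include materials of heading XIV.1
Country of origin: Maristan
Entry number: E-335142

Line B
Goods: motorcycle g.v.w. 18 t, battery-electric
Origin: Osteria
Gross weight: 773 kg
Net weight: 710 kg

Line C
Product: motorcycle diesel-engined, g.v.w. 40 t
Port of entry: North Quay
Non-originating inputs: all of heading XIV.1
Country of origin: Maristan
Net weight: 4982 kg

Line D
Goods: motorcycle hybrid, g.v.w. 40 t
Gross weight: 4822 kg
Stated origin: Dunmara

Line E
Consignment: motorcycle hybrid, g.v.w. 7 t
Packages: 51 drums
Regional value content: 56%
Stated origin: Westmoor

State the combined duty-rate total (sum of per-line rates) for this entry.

Line A: goods vehicle → XIV.1; diesel-engined → XIV.1.2; g.v.w. 3.2 t → XIV.1.2.1. Scheduled 19%. Maristan agreement on XIV.1.2: CTH not met. → 19%.
Line B: motorcycle → XIV.2; battery-electric → XIV.2.4; g.v.w. 18 t → XIV.2.4.1. Scheduled 2%. No special measure applies. → 2%.
Line C: motorcycle → XIV.2; diesel-engined → XIV.2.3; g.v.w. 40 t → XIV.2.3.1. Scheduled 4%. Maristan agreement on XIV.1.2: XIV.2.3.1 not covered. → 4%.
Line D: motorcycle → XIV.2; hybrid → XIV.2.2; g.v.w. 40 t → XIV.2.2.1. Scheduled 18%. No special measure applies. → 18%.
Line E: motorcycle → XIV.2; hybrid → XIV.2.2; g.v.w. 7 t → XIV.2.2.2. Scheduled 21%. Westmoor agreement on XIV.1.1: XIV.2.2.2 not covered. → 21%.
Sum: 19% + 2% + 4% + 18% + 21% = 64%.

64%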